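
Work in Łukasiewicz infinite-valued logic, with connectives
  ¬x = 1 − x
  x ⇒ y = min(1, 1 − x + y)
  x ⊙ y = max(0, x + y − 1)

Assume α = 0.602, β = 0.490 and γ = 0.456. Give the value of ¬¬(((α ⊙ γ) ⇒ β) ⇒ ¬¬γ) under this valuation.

α ⊙ γ = max(0, 0.602 + 0.456 − 1) = max(0, 0.058) = 0.058
(α ⊙ γ) ⇒ β = min(1, 1 − 0.058 + 0.490) = min(1, 1.432) = 1.000
¬γ = 1 − 0.456 = 0.544
¬¬γ = 1 − 0.544 = 0.456
((α ⊙ γ) ⇒ β) ⇒ ¬¬γ = min(1, 1 − 1.000 + 0.456) = min(1, 0.456) = 0.456
¬(((α ⊙ γ) ⇒ β) ⇒ ¬¬γ) = 1 − 0.456 = 0.544
¬¬(((α ⊙ γ) ⇒ β) ⇒ ¬¬γ) = 1 − 0.544 = 0.456

0.456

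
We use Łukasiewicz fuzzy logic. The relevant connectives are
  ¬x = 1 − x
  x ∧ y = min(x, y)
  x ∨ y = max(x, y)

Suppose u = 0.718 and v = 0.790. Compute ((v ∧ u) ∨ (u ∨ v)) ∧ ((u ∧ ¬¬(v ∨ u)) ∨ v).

v ∧ u = min(0.790, 0.718) = 0.718
u ∨ v = max(0.718, 0.790) = 0.790
(v ∧ u) ∨ (u ∨ v) = max(0.718, 0.790) = 0.790
v ∨ u = max(0.790, 0.718) = 0.790
¬(v ∨ u) = 1 − 0.790 = 0.210
¬¬(v ∨ u) = 1 − 0.210 = 0.790
u ∧ ¬¬(v ∨ u) = min(0.718, 0.790) = 0.718
(u ∧ ¬¬(v ∨ u)) ∨ v = max(0.718, 0.790) = 0.790
((v ∧ u) ∨ (u ∨ v)) ∧ ((u ∧ ¬¬(v ∨ u)) ∨ v) = min(0.790, 0.790) = 0.790

0.790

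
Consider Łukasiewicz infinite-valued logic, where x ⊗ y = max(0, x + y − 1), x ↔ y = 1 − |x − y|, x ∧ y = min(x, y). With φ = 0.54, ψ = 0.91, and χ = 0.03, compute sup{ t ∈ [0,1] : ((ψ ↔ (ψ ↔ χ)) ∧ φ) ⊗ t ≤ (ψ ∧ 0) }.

0.79

ψ ↔ χ = 1 − |0.91 − 0.03| = 1 − 0.88 = 0.12
ψ ↔ (ψ ↔ χ) = 1 − |0.91 − 0.12| = 1 − 0.79 = 0.21
(ψ ↔ (ψ ↔ χ)) ∧ φ = min(0.21, 0.54) = 0.21
So the left factor is (ψ ↔ (ψ ↔ χ)) ∧ φ = 0.21.
ψ ∧ 0 = min(0.91, 0.00) = 0.00
So the right-hand bound is ψ ∧ 0 = 0.00.
The residuum of the Łukasiewicz t-norm gives the supremum: min(1, 1 − 0.21 + 0.00).
1 − 0.21 + 0.00 = 0.79, so t = min(1, 0.79) = 0.79.
Check: 0.21 ⊗ 0.79 = max(0, 0.00) = 0.00 ≤ 0.00.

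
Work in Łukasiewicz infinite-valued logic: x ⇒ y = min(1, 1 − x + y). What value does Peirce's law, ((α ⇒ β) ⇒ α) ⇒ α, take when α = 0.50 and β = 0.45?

α ⇒ β = min(1, 1 − 0.50 + 0.45) = min(1, 0.95) = 0.95
(α ⇒ β) ⇒ α = min(1, 1 − 0.95 + 0.50) = min(1, 0.55) = 0.55
((α ⇒ β) ⇒ α) ⇒ α = min(1, 1 − 0.55 + 0.50) = min(1, 0.95) = 0.95
(The value 0.95 < 1 shows this instance is not satisfied; not a Ł∞-tautology in general.)

0.95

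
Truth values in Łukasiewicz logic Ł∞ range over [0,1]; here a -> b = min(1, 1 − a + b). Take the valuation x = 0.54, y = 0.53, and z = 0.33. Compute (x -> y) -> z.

0.34

x -> y = min(1, 1 − 0.54 + 0.53) = min(1, 0.99) = 0.99
(x -> y) -> z = min(1, 1 − 0.99 + 0.33) = min(1, 0.34) = 0.34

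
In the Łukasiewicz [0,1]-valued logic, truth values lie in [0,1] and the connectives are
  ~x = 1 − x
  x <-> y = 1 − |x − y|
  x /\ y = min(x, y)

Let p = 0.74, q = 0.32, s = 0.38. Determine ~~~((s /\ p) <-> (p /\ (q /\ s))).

0.06

s /\ p = min(0.38, 0.74) = 0.38
q /\ s = min(0.32, 0.38) = 0.32
p /\ (q /\ s) = min(0.74, 0.32) = 0.32
(s /\ p) <-> (p /\ (q /\ s)) = 1 − |0.38 − 0.32| = 1 − 0.06 = 0.94
~((s /\ p) <-> (p /\ (q /\ s))) = 1 − 0.94 = 0.06
~~((s /\ p) <-> (p /\ (q /\ s))) = 1 − 0.06 = 0.94
~~~((s /\ p) <-> (p /\ (q /\ s))) = 1 − 0.94 = 0.06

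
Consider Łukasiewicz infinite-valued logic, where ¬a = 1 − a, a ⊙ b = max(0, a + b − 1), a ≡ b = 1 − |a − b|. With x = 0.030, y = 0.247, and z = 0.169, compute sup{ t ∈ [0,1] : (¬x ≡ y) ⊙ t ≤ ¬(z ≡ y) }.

¬x = 1 − 0.030 = 0.970
¬x ≡ y = 1 − |0.970 − 0.247| = 1 − 0.723 = 0.277
So the left factor is ¬x ≡ y = 0.277.
z ≡ y = 1 − |0.169 − 0.247| = 1 − 0.078 = 0.922
¬(z ≡ y) = 1 − 0.922 = 0.078
So the right-hand bound is ¬(z ≡ y) = 0.078.
The residuum of the Łukasiewicz t-norm gives the supremum: min(1, 1 − 0.277 + 0.078).
1 − 0.277 + 0.078 = 0.801, so t = min(1, 0.801) = 0.801.
Check: 0.277 ⊙ 0.801 = max(0, 0.078) = 0.078 ≤ 0.078.

0.801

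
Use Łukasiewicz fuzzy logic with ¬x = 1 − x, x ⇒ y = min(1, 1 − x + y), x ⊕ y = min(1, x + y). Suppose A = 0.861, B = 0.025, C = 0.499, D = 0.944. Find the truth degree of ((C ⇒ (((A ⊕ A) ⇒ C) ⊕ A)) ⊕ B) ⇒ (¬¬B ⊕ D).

A ⊕ A = min(1, 0.861 + 0.861) = min(1, 1.722) = 1.000
(A ⊕ A) ⇒ C = min(1, 1 − 1.000 + 0.499) = min(1, 0.499) = 0.499
((A ⊕ A) ⇒ C) ⊕ A = min(1, 0.499 + 0.861) = min(1, 1.360) = 1.000
C ⇒ (((A ⊕ A) ⇒ C) ⊕ A) = min(1, 1 − 0.499 + 1.000) = min(1, 1.501) = 1.000
(C ⇒ (((A ⊕ A) ⇒ C) ⊕ A)) ⊕ B = min(1, 1.000 + 0.025) = min(1, 1.025) = 1.000
¬B = 1 − 0.025 = 0.975
¬¬B = 1 − 0.975 = 0.025
¬¬B ⊕ D = min(1, 0.025 + 0.944) = min(1, 0.969) = 0.969
((C ⇒ (((A ⊕ A) ⇒ C) ⊕ A)) ⊕ B) ⇒ (¬¬B ⊕ D) = min(1, 1 − 1.000 + 0.969) = min(1, 0.969) = 0.969

0.969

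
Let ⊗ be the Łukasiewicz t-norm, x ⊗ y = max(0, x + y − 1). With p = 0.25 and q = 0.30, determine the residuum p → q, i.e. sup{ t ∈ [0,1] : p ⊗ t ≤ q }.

The residuum of the Łukasiewicz t-norm gives the supremum: min(1, 1 − 0.25 + 0.30).
1 − 0.25 + 0.30 = 1.05, so t = min(1, 1.05) = 1.00.
Check: 0.25 ⊗ 1.00 = max(0, 0.25) = 0.25 ≤ 0.30.

1.00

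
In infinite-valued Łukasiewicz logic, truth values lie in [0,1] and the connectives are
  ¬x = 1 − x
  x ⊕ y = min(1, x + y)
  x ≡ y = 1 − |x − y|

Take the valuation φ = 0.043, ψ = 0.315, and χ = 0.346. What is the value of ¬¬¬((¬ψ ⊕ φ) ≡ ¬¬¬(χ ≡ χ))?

0.728

¬ψ = 1 − 0.315 = 0.685
¬ψ ⊕ φ = min(1, 0.685 + 0.043) = min(1, 0.728) = 0.728
χ ≡ χ = 1 − |0.346 − 0.346| = 1 − 0.000 = 1.000
¬(χ ≡ χ) = 1 − 1.000 = 0.000
¬¬(χ ≡ χ) = 1 − 0.000 = 1.000
¬¬¬(χ ≡ χ) = 1 − 1.000 = 0.000
(¬ψ ⊕ φ) ≡ ¬¬¬(χ ≡ χ) = 1 − |0.728 − 0.000| = 1 − 0.728 = 0.272
¬((¬ψ ⊕ φ) ≡ ¬¬¬(χ ≡ χ)) = 1 − 0.272 = 0.728
¬¬((¬ψ ⊕ φ) ≡ ¬¬¬(χ ≡ χ)) = 1 − 0.728 = 0.272
¬¬¬((¬ψ ⊕ φ) ≡ ¬¬¬(χ ≡ χ)) = 1 − 0.272 = 0.728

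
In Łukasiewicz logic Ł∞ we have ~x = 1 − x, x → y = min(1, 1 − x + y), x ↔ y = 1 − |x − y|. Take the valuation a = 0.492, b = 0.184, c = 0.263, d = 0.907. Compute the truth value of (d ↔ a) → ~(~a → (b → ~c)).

d ↔ a = 1 − |0.907 − 0.492| = 1 − 0.415 = 0.585
~a = 1 − 0.492 = 0.508
~c = 1 − 0.263 = 0.737
b → ~c = min(1, 1 − 0.184 + 0.737) = min(1, 1.553) = 1.000
~a → (b → ~c) = min(1, 1 − 0.508 + 1.000) = min(1, 1.492) = 1.000
~(~a → (b → ~c)) = 1 − 1.000 = 0.000
(d ↔ a) → ~(~a → (b → ~c)) = min(1, 1 − 0.585 + 0.000) = min(1, 0.415) = 0.415

0.415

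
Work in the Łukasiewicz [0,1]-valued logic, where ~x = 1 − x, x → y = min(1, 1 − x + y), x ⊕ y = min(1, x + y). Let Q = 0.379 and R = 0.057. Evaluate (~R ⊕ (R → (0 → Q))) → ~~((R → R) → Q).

~R = 1 − 0.057 = 0.943
0 → Q = min(1, 1 − 0.000 + 0.379) = min(1, 1.379) = 1.000
R → (0 → Q) = min(1, 1 − 0.057 + 1.000) = min(1, 1.943) = 1.000
~R ⊕ (R → (0 → Q)) = min(1, 0.943 + 1.000) = min(1, 1.943) = 1.000
R → R = min(1, 1 − 0.057 + 0.057) = min(1, 1.000) = 1.000
(R → R) → Q = min(1, 1 − 1.000 + 0.379) = min(1, 0.379) = 0.379
~((R → R) → Q) = 1 − 0.379 = 0.621
~~((R → R) → Q) = 1 − 0.621 = 0.379
(~R ⊕ (R → (0 → Q))) → ~~((R → R) → Q) = min(1, 1 − 1.000 + 0.379) = min(1, 0.379) = 0.379

0.379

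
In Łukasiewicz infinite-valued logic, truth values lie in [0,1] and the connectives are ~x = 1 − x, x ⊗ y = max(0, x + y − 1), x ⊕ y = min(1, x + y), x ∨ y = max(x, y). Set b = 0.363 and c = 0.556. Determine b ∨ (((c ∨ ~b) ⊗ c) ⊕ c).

0.749

~b = 1 − 0.363 = 0.637
c ∨ ~b = max(0.556, 0.637) = 0.637
(c ∨ ~b) ⊗ c = max(0, 0.637 + 0.556 − 1) = max(0, 0.193) = 0.193
((c ∨ ~b) ⊗ c) ⊕ c = min(1, 0.193 + 0.556) = min(1, 0.749) = 0.749
b ∨ (((c ∨ ~b) ⊗ c) ⊕ c) = max(0.363, 0.749) = 0.749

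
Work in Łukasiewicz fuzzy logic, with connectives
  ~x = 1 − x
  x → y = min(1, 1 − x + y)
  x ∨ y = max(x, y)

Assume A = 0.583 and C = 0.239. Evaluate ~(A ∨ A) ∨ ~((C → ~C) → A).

A ∨ A = max(0.583, 0.583) = 0.583
~(A ∨ A) = 1 − 0.583 = 0.417
~C = 1 − 0.239 = 0.761
C → ~C = min(1, 1 − 0.239 + 0.761) = min(1, 1.522) = 1.000
(C → ~C) → A = min(1, 1 − 1.000 + 0.583) = min(1, 0.583) = 0.583
~((C → ~C) → A) = 1 − 0.583 = 0.417
~(A ∨ A) ∨ ~((C → ~C) → A) = max(0.417, 0.417) = 0.417

0.417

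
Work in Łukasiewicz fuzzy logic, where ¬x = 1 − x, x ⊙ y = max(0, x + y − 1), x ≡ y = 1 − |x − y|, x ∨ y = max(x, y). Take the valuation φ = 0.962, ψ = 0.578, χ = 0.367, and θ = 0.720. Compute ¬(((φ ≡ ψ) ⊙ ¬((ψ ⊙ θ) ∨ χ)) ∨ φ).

0.038

φ ≡ ψ = 1 − |0.962 − 0.578| = 1 − 0.384 = 0.616
ψ ⊙ θ = max(0, 0.578 + 0.720 − 1) = max(0, 0.298) = 0.298
(ψ ⊙ θ) ∨ χ = max(0.298, 0.367) = 0.367
¬((ψ ⊙ θ) ∨ χ) = 1 − 0.367 = 0.633
(φ ≡ ψ) ⊙ ¬((ψ ⊙ θ) ∨ χ) = max(0, 0.616 + 0.633 − 1) = max(0, 0.249) = 0.249
((φ ≡ ψ) ⊙ ¬((ψ ⊙ θ) ∨ χ)) ∨ φ = max(0.249, 0.962) = 0.962
¬(((φ ≡ ψ) ⊙ ¬((ψ ⊙ θ) ∨ χ)) ∨ φ) = 1 − 0.962 = 0.038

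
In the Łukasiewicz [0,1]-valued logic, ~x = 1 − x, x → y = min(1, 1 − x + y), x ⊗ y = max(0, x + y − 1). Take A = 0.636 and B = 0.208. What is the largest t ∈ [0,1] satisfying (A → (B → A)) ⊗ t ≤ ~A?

0.364

B → A = min(1, 1 − 0.208 + 0.636) = min(1, 1.428) = 1.000
A → (B → A) = min(1, 1 − 0.636 + 1.000) = min(1, 1.364) = 1.000
So the left factor is A → (B → A) = 1.000.
~A = 1 − 0.636 = 0.364
So the right-hand bound is ~A = 0.364.
The residuum of the Łukasiewicz t-norm gives the supremum: min(1, 1 − 1.000 + 0.364).
1 − 1.000 + 0.364 = 0.364, so t = min(1, 0.364) = 0.364.
Check: 1.000 ⊗ 0.364 = max(0, 0.364) = 0.364 ≤ 0.364.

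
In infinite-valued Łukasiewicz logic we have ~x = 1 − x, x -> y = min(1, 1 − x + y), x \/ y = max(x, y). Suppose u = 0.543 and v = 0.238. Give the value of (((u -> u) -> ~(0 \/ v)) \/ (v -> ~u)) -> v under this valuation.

u -> u = min(1, 1 − 0.543 + 0.543) = min(1, 1.000) = 1.000
0 \/ v = max(0.000, 0.238) = 0.238
~(0 \/ v) = 1 − 0.238 = 0.762
(u -> u) -> ~(0 \/ v) = min(1, 1 − 1.000 + 0.762) = min(1, 0.762) = 0.762
~u = 1 − 0.543 = 0.457
v -> ~u = min(1, 1 − 0.238 + 0.457) = min(1, 1.219) = 1.000
((u -> u) -> ~(0 \/ v)) \/ (v -> ~u) = max(0.762, 1.000) = 1.000
(((u -> u) -> ~(0 \/ v)) \/ (v -> ~u)) -> v = min(1, 1 − 1.000 + 0.238) = min(1, 0.238) = 0.238

0.238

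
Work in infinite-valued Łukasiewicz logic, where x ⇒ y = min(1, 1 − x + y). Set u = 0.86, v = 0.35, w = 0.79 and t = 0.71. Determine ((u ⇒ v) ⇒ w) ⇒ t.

0.71

u ⇒ v = min(1, 1 − 0.86 + 0.35) = min(1, 0.49) = 0.49
(u ⇒ v) ⇒ w = min(1, 1 − 0.49 + 0.79) = min(1, 1.30) = 1.00
((u ⇒ v) ⇒ w) ⇒ t = min(1, 1 − 1.00 + 0.71) = min(1, 0.71) = 0.71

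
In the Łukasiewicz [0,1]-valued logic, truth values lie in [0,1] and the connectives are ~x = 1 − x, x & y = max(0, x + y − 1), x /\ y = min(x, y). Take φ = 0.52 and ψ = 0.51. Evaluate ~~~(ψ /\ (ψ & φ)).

0.97

ψ & φ = max(0, 0.51 + 0.52 − 1) = max(0, 0.03) = 0.03
ψ /\ (ψ & φ) = min(0.51, 0.03) = 0.03
~(ψ /\ (ψ & φ)) = 1 − 0.03 = 0.97
~~(ψ /\ (ψ & φ)) = 1 − 0.97 = 0.03
~~~(ψ /\ (ψ & φ)) = 1 − 0.03 = 0.97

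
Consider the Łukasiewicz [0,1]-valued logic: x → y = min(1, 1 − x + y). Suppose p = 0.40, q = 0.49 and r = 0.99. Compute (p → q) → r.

0.99

p → q = min(1, 1 − 0.40 + 0.49) = min(1, 1.09) = 1.00
(p → q) → r = min(1, 1 − 1.00 + 0.99) = min(1, 0.99) = 0.99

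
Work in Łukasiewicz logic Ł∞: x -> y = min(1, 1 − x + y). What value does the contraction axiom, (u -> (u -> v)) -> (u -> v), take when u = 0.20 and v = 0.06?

u -> v = min(1, 1 − 0.20 + 0.06) = min(1, 0.86) = 0.86
u -> (u -> v) = min(1, 1 − 0.20 + 0.86) = min(1, 1.66) = 1.00
(u -> (u -> v)) -> (u -> v) = min(1, 1 − 1.00 + 0.86) = min(1, 0.86) = 0.86
(The value 0.86 < 1 shows this instance is not satisfied; fails in Ł∞ (the t-norm is not idempotent).)

0.86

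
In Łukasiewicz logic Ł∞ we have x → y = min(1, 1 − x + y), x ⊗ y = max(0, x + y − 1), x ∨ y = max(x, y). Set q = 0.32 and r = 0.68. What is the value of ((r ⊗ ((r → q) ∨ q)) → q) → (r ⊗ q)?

r → q = min(1, 1 − 0.68 + 0.32) = min(1, 0.64) = 0.64
(r → q) ∨ q = max(0.64, 0.32) = 0.64
r ⊗ ((r → q) ∨ q) = max(0, 0.68 + 0.64 − 1) = max(0, 0.32) = 0.32
(r ⊗ ((r → q) ∨ q)) → q = min(1, 1 − 0.32 + 0.32) = min(1, 1.00) = 1.00
r ⊗ q = max(0, 0.68 + 0.32 − 1) = max(0, 0.00) = 0.00
((r ⊗ ((r → q) ∨ q)) → q) → (r ⊗ q) = min(1, 1 − 1.00 + 0.00) = min(1, 0.00) = 0.00

0.00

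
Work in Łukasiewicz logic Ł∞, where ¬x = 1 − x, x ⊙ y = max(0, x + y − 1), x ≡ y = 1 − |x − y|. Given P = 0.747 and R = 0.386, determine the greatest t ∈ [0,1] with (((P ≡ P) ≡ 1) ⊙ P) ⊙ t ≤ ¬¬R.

0.639

P ≡ P = 1 − |0.747 − 0.747| = 1 − 0.000 = 1.000
(P ≡ P) ≡ 1 = 1 − |1.000 − 1.000| = 1 − 0.000 = 1.000
((P ≡ P) ≡ 1) ⊙ P = max(0, 1.000 + 0.747 − 1) = max(0, 0.747) = 0.747
So the left factor is ((P ≡ P) ≡ 1) ⊙ P = 0.747.
¬R = 1 − 0.386 = 0.614
¬¬R = 1 − 0.614 = 0.386
So the right-hand bound is ¬¬R = 0.386.
The residuum of the Łukasiewicz t-norm gives the supremum: min(1, 1 − 0.747 + 0.386).
1 − 0.747 + 0.386 = 0.639, so t = min(1, 0.639) = 0.639.
Check: 0.747 ⊙ 0.639 = max(0, 0.386) = 0.386 ≤ 0.386.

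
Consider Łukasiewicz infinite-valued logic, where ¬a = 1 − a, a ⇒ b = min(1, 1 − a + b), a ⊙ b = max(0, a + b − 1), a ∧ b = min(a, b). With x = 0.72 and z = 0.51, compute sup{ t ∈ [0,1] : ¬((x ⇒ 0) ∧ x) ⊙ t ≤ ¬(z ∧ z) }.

x ⇒ 0 = min(1, 1 − 0.72 + 0.00) = min(1, 0.28) = 0.28
(x ⇒ 0) ∧ x = min(0.28, 0.72) = 0.28
¬((x ⇒ 0) ∧ x) = 1 − 0.28 = 0.72
So the left factor is ¬((x ⇒ 0) ∧ x) = 0.72.
z ∧ z = min(0.51, 0.51) = 0.51
¬(z ∧ z) = 1 − 0.51 = 0.49
So the right-hand bound is ¬(z ∧ z) = 0.49.
The residuum of the Łukasiewicz t-norm gives the supremum: min(1, 1 − 0.72 + 0.49).
1 − 0.72 + 0.49 = 0.77, so t = min(1, 0.77) = 0.77.
Check: 0.72 ⊙ 0.77 = max(0, 0.49) = 0.49 ≤ 0.49.

0.77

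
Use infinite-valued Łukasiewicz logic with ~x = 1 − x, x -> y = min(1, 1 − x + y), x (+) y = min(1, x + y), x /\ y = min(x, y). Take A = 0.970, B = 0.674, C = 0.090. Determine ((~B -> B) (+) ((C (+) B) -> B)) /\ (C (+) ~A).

0.120

~B = 1 − 0.674 = 0.326
~B -> B = min(1, 1 − 0.326 + 0.674) = min(1, 1.348) = 1.000
C (+) B = min(1, 0.090 + 0.674) = min(1, 0.764) = 0.764
(C (+) B) -> B = min(1, 1 − 0.764 + 0.674) = min(1, 0.910) = 0.910
(~B -> B) (+) ((C (+) B) -> B) = min(1, 1.000 + 0.910) = min(1, 1.910) = 1.000
~A = 1 − 0.970 = 0.030
C (+) ~A = min(1, 0.090 + 0.030) = min(1, 0.120) = 0.120
((~B -> B) (+) ((C (+) B) -> B)) /\ (C (+) ~A) = min(1.000, 0.120) = 0.120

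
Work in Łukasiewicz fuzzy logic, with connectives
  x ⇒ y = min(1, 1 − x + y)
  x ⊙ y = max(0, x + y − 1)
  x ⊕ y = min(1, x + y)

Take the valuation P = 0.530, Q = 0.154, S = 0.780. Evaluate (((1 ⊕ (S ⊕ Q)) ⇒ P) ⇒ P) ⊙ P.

0.530

S ⊕ Q = min(1, 0.780 + 0.154) = min(1, 0.934) = 0.934
1 ⊕ (S ⊕ Q) = min(1, 1.000 + 0.934) = min(1, 1.934) = 1.000
(1 ⊕ (S ⊕ Q)) ⇒ P = min(1, 1 − 1.000 + 0.530) = min(1, 0.530) = 0.530
((1 ⊕ (S ⊕ Q)) ⇒ P) ⇒ P = min(1, 1 − 0.530 + 0.530) = min(1, 1.000) = 1.000
(((1 ⊕ (S ⊕ Q)) ⇒ P) ⇒ P) ⊙ P = max(0, 1.000 + 0.530 − 1) = max(0, 0.530) = 0.530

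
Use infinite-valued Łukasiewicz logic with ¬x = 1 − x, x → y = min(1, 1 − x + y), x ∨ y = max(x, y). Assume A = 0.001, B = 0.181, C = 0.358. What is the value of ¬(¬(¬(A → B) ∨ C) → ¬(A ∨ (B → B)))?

A → B = min(1, 1 − 0.001 + 0.181) = min(1, 1.180) = 1.000
¬(A → B) = 1 − 1.000 = 0.000
¬(A → B) ∨ C = max(0.000, 0.358) = 0.358
¬(¬(A → B) ∨ C) = 1 − 0.358 = 0.642
B → B = min(1, 1 − 0.181 + 0.181) = min(1, 1.000) = 1.000
A ∨ (B → B) = max(0.001, 1.000) = 1.000
¬(A ∨ (B → B)) = 1 − 1.000 = 0.000
¬(¬(A → B) ∨ C) → ¬(A ∨ (B → B)) = min(1, 1 − 0.642 + 0.000) = min(1, 0.358) = 0.358
¬(¬(¬(A → B) ∨ C) → ¬(A ∨ (B → B))) = 1 − 0.358 = 0.642

0.642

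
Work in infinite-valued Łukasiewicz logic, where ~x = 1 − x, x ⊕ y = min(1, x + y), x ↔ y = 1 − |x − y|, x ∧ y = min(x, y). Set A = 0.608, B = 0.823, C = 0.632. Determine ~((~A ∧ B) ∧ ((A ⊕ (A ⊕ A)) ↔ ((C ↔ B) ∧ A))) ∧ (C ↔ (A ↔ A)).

0.608

~A = 1 − 0.608 = 0.392
~A ∧ B = min(0.392, 0.823) = 0.392
A ⊕ A = min(1, 0.608 + 0.608) = min(1, 1.216) = 1.000
A ⊕ (A ⊕ A) = min(1, 0.608 + 1.000) = min(1, 1.608) = 1.000
C ↔ B = 1 − |0.632 − 0.823| = 1 − 0.191 = 0.809
(C ↔ B) ∧ A = min(0.809, 0.608) = 0.608
(A ⊕ (A ⊕ A)) ↔ ((C ↔ B) ∧ A) = 1 − |1.000 − 0.608| = 1 − 0.392 = 0.608
(~A ∧ B) ∧ ((A ⊕ (A ⊕ A)) ↔ ((C ↔ B) ∧ A)) = min(0.392, 0.608) = 0.392
~((~A ∧ B) ∧ ((A ⊕ (A ⊕ A)) ↔ ((C ↔ B) ∧ A))) = 1 − 0.392 = 0.608
A ↔ A = 1 − |0.608 − 0.608| = 1 − 0.000 = 1.000
C ↔ (A ↔ A) = 1 − |0.632 − 1.000| = 1 − 0.368 = 0.632
~((~A ∧ B) ∧ ((A ⊕ (A ⊕ A)) ↔ ((C ↔ B) ∧ A))) ∧ (C ↔ (A ↔ A)) = min(0.608, 0.632) = 0.608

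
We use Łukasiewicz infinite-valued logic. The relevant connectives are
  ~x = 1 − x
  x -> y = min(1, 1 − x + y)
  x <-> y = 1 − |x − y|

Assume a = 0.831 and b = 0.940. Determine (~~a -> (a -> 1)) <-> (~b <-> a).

~a = 1 − 0.831 = 0.169
~~a = 1 − 0.169 = 0.831
a -> 1 = min(1, 1 − 0.831 + 1.000) = min(1, 1.169) = 1.000
~~a -> (a -> 1) = min(1, 1 − 0.831 + 1.000) = min(1, 1.169) = 1.000
~b = 1 − 0.940 = 0.060
~b <-> a = 1 − |0.060 − 0.831| = 1 − 0.771 = 0.229
(~~a -> (a -> 1)) <-> (~b <-> a) = 1 − |1.000 − 0.229| = 1 − 0.771 = 0.229

0.229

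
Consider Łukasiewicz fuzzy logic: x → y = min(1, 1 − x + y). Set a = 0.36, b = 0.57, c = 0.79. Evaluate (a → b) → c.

0.79

a → b = min(1, 1 − 0.36 + 0.57) = min(1, 1.21) = 1.00
(a → b) → c = min(1, 1 − 1.00 + 0.79) = min(1, 0.79) = 0.79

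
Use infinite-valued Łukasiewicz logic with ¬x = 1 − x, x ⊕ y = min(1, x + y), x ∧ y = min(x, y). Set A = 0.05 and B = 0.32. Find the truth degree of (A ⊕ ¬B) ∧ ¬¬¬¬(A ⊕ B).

¬B = 1 − 0.32 = 0.68
A ⊕ ¬B = min(1, 0.05 + 0.68) = min(1, 0.73) = 0.73
A ⊕ B = min(1, 0.05 + 0.32) = min(1, 0.37) = 0.37
¬(A ⊕ B) = 1 − 0.37 = 0.63
¬¬(A ⊕ B) = 1 − 0.63 = 0.37
¬¬¬(A ⊕ B) = 1 − 0.37 = 0.63
¬¬¬¬(A ⊕ B) = 1 − 0.63 = 0.37
(A ⊕ ¬B) ∧ ¬¬¬¬(A ⊕ B) = min(0.73, 0.37) = 0.37

0.37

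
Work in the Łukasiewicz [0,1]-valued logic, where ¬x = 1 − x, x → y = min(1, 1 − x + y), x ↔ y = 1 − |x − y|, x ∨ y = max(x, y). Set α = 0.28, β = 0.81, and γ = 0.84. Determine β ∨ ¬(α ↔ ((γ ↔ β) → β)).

0.81

γ ↔ β = 1 − |0.84 − 0.81| = 1 − 0.03 = 0.97
(γ ↔ β) → β = min(1, 1 − 0.97 + 0.81) = min(1, 0.84) = 0.84
α ↔ ((γ ↔ β) → β) = 1 − |0.28 − 0.84| = 1 − 0.56 = 0.44
¬(α ↔ ((γ ↔ β) → β)) = 1 − 0.44 = 0.56
β ∨ ¬(α ↔ ((γ ↔ β) → β)) = max(0.81, 0.56) = 0.81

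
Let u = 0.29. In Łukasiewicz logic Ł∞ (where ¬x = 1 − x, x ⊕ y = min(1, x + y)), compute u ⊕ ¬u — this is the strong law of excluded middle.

1.00

¬u = 1 − 0.29 = 0.71
u ⊕ ¬u = min(1, 0.29 + 0.71) = min(1, 1.00) = 1.00
(As expected: always 1 in Ł∞ since a ⊕ (1−a) = 1.)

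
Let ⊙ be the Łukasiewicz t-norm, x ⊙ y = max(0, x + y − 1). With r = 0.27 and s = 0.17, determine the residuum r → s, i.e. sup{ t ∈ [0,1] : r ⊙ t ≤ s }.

0.90

The residuum of the Łukasiewicz t-norm gives the supremum: min(1, 1 − 0.27 + 0.17).
1 − 0.27 + 0.17 = 0.90, so t = min(1, 0.90) = 0.90.
Check: 0.27 ⊙ 0.90 = max(0, 0.17) = 0.17 ≤ 0.17.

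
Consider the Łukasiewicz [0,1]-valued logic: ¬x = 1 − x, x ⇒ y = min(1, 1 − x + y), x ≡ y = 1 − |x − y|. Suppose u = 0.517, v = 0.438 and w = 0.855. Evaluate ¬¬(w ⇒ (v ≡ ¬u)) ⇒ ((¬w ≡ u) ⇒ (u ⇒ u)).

¬u = 1 − 0.517 = 0.483
v ≡ ¬u = 1 − |0.438 − 0.483| = 1 − 0.045 = 0.955
w ⇒ (v ≡ ¬u) = min(1, 1 − 0.855 + 0.955) = min(1, 1.100) = 1.000
¬(w ⇒ (v ≡ ¬u)) = 1 − 1.000 = 0.000
¬¬(w ⇒ (v ≡ ¬u)) = 1 − 0.000 = 1.000
¬w = 1 − 0.855 = 0.145
¬w ≡ u = 1 − |0.145 − 0.517| = 1 − 0.372 = 0.628
u ⇒ u = min(1, 1 − 0.517 + 0.517) = min(1, 1.000) = 1.000
(¬w ≡ u) ⇒ (u ⇒ u) = min(1, 1 − 0.628 + 1.000) = min(1, 1.372) = 1.000
¬¬(w ⇒ (v ≡ ¬u)) ⇒ ((¬w ≡ u) ⇒ (u ⇒ u)) = min(1, 1 − 1.000 + 1.000) = min(1, 1.000) = 1.000

1.000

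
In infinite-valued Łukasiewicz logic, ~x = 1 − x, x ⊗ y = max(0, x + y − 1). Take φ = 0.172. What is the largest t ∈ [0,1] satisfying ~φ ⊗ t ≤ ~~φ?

0.344

~φ = 1 − 0.172 = 0.828
So the left factor is ~φ = 0.828.
~~φ = 1 − 0.828 = 0.172
So the right-hand bound is ~~φ = 0.172.
The residuum of the Łukasiewicz t-norm gives the supremum: min(1, 1 − 0.828 + 0.172).
1 − 0.828 + 0.172 = 0.344, so t = min(1, 0.344) = 0.344.
Check: 0.828 ⊗ 0.344 = max(0, 0.172) = 0.172 ≤ 0.172.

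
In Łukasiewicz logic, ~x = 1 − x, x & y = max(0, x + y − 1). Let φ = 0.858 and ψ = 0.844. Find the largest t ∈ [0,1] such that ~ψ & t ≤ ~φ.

~ψ = 1 − 0.844 = 0.156
So the left factor is ~ψ = 0.156.
~φ = 1 − 0.858 = 0.142
So the right-hand bound is ~φ = 0.142.
The residuum of the Łukasiewicz t-norm gives the supremum: min(1, 1 − 0.156 + 0.142).
1 − 0.156 + 0.142 = 0.986, so t = min(1, 0.986) = 0.986.
Check: 0.156 & 0.986 = max(0, 0.142) = 0.142 ≤ 0.142.

0.986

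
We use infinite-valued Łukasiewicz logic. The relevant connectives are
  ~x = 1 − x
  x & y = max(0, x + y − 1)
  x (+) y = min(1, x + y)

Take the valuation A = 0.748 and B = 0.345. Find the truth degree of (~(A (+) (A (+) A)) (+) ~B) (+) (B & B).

0.655

A (+) A = min(1, 0.748 + 0.748) = min(1, 1.496) = 1.000
A (+) (A (+) A) = min(1, 0.748 + 1.000) = min(1, 1.748) = 1.000
~(A (+) (A (+) A)) = 1 − 1.000 = 0.000
~B = 1 − 0.345 = 0.655
~(A (+) (A (+) A)) (+) ~B = min(1, 0.000 + 0.655) = min(1, 0.655) = 0.655
B & B = max(0, 0.345 + 0.345 − 1) = max(0, -0.310) = 0.000
(~(A (+) (A (+) A)) (+) ~B) (+) (B & B) = min(1, 0.655 + 0.000) = min(1, 0.655) = 0.655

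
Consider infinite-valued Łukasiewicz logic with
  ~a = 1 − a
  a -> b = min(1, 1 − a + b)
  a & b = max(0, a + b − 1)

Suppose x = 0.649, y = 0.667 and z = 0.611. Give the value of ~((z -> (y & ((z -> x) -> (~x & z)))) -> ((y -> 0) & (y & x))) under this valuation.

z -> x = min(1, 1 − 0.611 + 0.649) = min(1, 1.038) = 1.000
~x = 1 − 0.649 = 0.351
~x & z = max(0, 0.351 + 0.611 − 1) = max(0, -0.038) = 0.000
(z -> x) -> (~x & z) = min(1, 1 − 1.000 + 0.000) = min(1, 0.000) = 0.000
y & ((z -> x) -> (~x & z)) = max(0, 0.667 + 0.000 − 1) = max(0, -0.333) = 0.000
z -> (y & ((z -> x) -> (~x & z))) = min(1, 1 − 0.611 + 0.000) = min(1, 0.389) = 0.389
y -> 0 = min(1, 1 − 0.667 + 0.000) = min(1, 0.333) = 0.333
y & x = max(0, 0.667 + 0.649 − 1) = max(0, 0.316) = 0.316
(y -> 0) & (y & x) = max(0, 0.333 + 0.316 − 1) = max(0, -0.351) = 0.000
(z -> (y & ((z -> x) -> (~x & z)))) -> ((y -> 0) & (y & x)) = min(1, 1 − 0.389 + 0.000) = min(1, 0.611) = 0.611
~((z -> (y & ((z -> x) -> (~x & z)))) -> ((y -> 0) & (y & x))) = 1 − 0.611 = 0.389

0.389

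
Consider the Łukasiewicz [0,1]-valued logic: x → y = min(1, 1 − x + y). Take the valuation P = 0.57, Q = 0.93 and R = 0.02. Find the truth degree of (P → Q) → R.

0.02

P → Q = min(1, 1 − 0.57 + 0.93) = min(1, 1.36) = 1.00
(P → Q) → R = min(1, 1 − 1.00 + 0.02) = min(1, 0.02) = 0.02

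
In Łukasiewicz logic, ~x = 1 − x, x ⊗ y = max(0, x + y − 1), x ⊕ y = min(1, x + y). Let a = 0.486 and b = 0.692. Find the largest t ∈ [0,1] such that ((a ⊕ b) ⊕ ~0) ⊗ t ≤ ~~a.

0.486

a ⊕ b = min(1, 0.486 + 0.692) = min(1, 1.178) = 1.000
~0 = 1 − 0.000 = 1.000
(a ⊕ b) ⊕ ~0 = min(1, 1.000 + 1.000) = min(1, 2.000) = 1.000
So the left factor is (a ⊕ b) ⊕ ~0 = 1.000.
~a = 1 − 0.486 = 0.514
~~a = 1 − 0.514 = 0.486
So the right-hand bound is ~~a = 0.486.
The residuum of the Łukasiewicz t-norm gives the supremum: min(1, 1 − 1.000 + 0.486).
1 − 1.000 + 0.486 = 0.486, so t = min(1, 0.486) = 0.486.
Check: 1.000 ⊗ 0.486 = max(0, 0.486) = 0.486 ≤ 0.486.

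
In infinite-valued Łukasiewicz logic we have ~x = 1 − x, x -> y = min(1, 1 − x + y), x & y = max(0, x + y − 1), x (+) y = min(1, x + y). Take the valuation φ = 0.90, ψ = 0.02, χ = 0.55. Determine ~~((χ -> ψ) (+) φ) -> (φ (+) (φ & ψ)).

χ -> ψ = min(1, 1 − 0.55 + 0.02) = min(1, 0.47) = 0.47
(χ -> ψ) (+) φ = min(1, 0.47 + 0.90) = min(1, 1.37) = 1.00
~((χ -> ψ) (+) φ) = 1 − 1.00 = 0.00
~~((χ -> ψ) (+) φ) = 1 − 0.00 = 1.00
φ & ψ = max(0, 0.90 + 0.02 − 1) = max(0, -0.08) = 0.00
φ (+) (φ & ψ) = min(1, 0.90 + 0.00) = min(1, 0.90) = 0.90
~~((χ -> ψ) (+) φ) -> (φ (+) (φ & ψ)) = min(1, 1 − 1.00 + 0.90) = min(1, 0.90) = 0.90

0.90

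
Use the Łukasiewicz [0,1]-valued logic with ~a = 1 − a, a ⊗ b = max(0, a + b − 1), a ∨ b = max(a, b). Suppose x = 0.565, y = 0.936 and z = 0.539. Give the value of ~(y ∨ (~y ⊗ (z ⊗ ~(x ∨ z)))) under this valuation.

~y = 1 − 0.936 = 0.064
x ∨ z = max(0.565, 0.539) = 0.565
~(x ∨ z) = 1 − 0.565 = 0.435
z ⊗ ~(x ∨ z) = max(0, 0.539 + 0.435 − 1) = max(0, -0.026) = 0.000
~y ⊗ (z ⊗ ~(x ∨ z)) = max(0, 0.064 + 0.000 − 1) = max(0, -0.936) = 0.000
y ∨ (~y ⊗ (z ⊗ ~(x ∨ z))) = max(0.936, 0.000) = 0.936
~(y ∨ (~y ⊗ (z ⊗ ~(x ∨ z)))) = 1 − 0.936 = 0.064

0.064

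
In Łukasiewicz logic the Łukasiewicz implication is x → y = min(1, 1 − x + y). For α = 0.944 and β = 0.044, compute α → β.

0.100

α → β = min(1, 1 − 0.944 + 0.044) = min(1, 0.100) = 0.100
For comparison, the Gödel implication (1 if x ≤ y else y) would give 0.044.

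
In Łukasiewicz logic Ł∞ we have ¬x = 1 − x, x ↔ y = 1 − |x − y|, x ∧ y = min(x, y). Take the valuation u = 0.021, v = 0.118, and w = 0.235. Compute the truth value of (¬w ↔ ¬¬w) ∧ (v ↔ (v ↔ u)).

0.215

¬w = 1 − 0.235 = 0.765
¬¬w = 1 − 0.765 = 0.235
¬w ↔ ¬¬w = 1 − |0.765 − 0.235| = 1 − 0.530 = 0.470
v ↔ u = 1 − |0.118 − 0.021| = 1 − 0.097 = 0.903
v ↔ (v ↔ u) = 1 − |0.118 − 0.903| = 1 − 0.785 = 0.215
(¬w ↔ ¬¬w) ∧ (v ↔ (v ↔ u)) = min(0.470, 0.215) = 0.215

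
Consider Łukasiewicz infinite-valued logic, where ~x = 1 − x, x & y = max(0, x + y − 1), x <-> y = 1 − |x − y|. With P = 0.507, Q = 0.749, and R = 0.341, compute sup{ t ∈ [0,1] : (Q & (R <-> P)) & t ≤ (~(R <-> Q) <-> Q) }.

R <-> P = 1 − |0.341 − 0.507| = 1 − 0.166 = 0.834
Q & (R <-> P) = max(0, 0.749 + 0.834 − 1) = max(0, 0.583) = 0.583
So the left factor is Q & (R <-> P) = 0.583.
R <-> Q = 1 − |0.341 − 0.749| = 1 − 0.408 = 0.592
~(R <-> Q) = 1 − 0.592 = 0.408
~(R <-> Q) <-> Q = 1 − |0.408 − 0.749| = 1 − 0.341 = 0.659
So the right-hand bound is ~(R <-> Q) <-> Q = 0.659.
The residuum of the Łukasiewicz t-norm gives the supremum: min(1, 1 − 0.583 + 0.659).
1 − 0.583 + 0.659 = 1.076, so t = min(1, 1.076) = 1.000.
Check: 0.583 & 1.000 = max(0, 0.583) = 0.583 ≤ 0.659.

1.000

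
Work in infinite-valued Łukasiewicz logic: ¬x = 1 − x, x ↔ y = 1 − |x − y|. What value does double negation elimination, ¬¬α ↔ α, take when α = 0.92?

¬α = 1 − 0.92 = 0.08
¬¬α = 1 − 0.08 = 0.92
¬¬α ↔ α = 1 − |0.92 − 0.92| = 1 − 0.00 = 1.00
(As expected: always 1 in Ł∞ since negation is involutive.)

1.00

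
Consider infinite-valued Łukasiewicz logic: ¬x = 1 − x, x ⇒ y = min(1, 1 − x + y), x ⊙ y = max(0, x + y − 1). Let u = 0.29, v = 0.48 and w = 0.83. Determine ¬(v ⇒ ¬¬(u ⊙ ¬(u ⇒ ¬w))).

¬w = 1 − 0.83 = 0.17
u ⇒ ¬w = min(1, 1 − 0.29 + 0.17) = min(1, 0.88) = 0.88
¬(u ⇒ ¬w) = 1 − 0.88 = 0.12
u ⊙ ¬(u ⇒ ¬w) = max(0, 0.29 + 0.12 − 1) = max(0, -0.59) = 0.00
¬(u ⊙ ¬(u ⇒ ¬w)) = 1 − 0.00 = 1.00
¬¬(u ⊙ ¬(u ⇒ ¬w)) = 1 − 1.00 = 0.00
v ⇒ ¬¬(u ⊙ ¬(u ⇒ ¬w)) = min(1, 1 − 0.48 + 0.00) = min(1, 0.52) = 0.52
¬(v ⇒ ¬¬(u ⊙ ¬(u ⇒ ¬w))) = 1 − 0.52 = 0.48

0.48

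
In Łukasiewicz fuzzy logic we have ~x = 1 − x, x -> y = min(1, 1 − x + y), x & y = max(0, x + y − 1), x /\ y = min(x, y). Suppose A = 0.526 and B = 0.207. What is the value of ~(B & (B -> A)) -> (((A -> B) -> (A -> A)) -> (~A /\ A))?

B -> A = min(1, 1 − 0.207 + 0.526) = min(1, 1.319) = 1.000
B & (B -> A) = max(0, 0.207 + 1.000 − 1) = max(0, 0.207) = 0.207
~(B & (B -> A)) = 1 − 0.207 = 0.793
A -> B = min(1, 1 − 0.526 + 0.207) = min(1, 0.681) = 0.681
A -> A = min(1, 1 − 0.526 + 0.526) = min(1, 1.000) = 1.000
(A -> B) -> (A -> A) = min(1, 1 − 0.681 + 1.000) = min(1, 1.319) = 1.000
~A = 1 − 0.526 = 0.474
~A /\ A = min(0.474, 0.526) = 0.474
((A -> B) -> (A -> A)) -> (~A /\ A) = min(1, 1 − 1.000 + 0.474) = min(1, 0.474) = 0.474
~(B & (B -> A)) -> (((A -> B) -> (A -> A)) -> (~A /\ A)) = min(1, 1 − 0.793 + 0.474) = min(1, 0.681) = 0.681

0.681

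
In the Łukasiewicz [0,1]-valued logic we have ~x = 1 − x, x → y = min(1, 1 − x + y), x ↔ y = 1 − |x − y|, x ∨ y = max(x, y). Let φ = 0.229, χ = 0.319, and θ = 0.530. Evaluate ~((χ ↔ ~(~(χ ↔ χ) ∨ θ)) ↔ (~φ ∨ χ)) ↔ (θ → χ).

χ ↔ χ = 1 − |0.319 − 0.319| = 1 − 0.000 = 1.000
~(χ ↔ χ) = 1 − 1.000 = 0.000
~(χ ↔ χ) ∨ θ = max(0.000, 0.530) = 0.530
~(~(χ ↔ χ) ∨ θ) = 1 − 0.530 = 0.470
χ ↔ ~(~(χ ↔ χ) ∨ θ) = 1 − |0.319 − 0.470| = 1 − 0.151 = 0.849
~φ = 1 − 0.229 = 0.771
~φ ∨ χ = max(0.771, 0.319) = 0.771
(χ ↔ ~(~(χ ↔ χ) ∨ θ)) ↔ (~φ ∨ χ) = 1 − |0.849 − 0.771| = 1 − 0.078 = 0.922
~((χ ↔ ~(~(χ ↔ χ) ∨ θ)) ↔ (~φ ∨ χ)) = 1 − 0.922 = 0.078
θ → χ = min(1, 1 − 0.530 + 0.319) = min(1, 0.789) = 0.789
~((χ ↔ ~(~(χ ↔ χ) ∨ θ)) ↔ (~φ ∨ χ)) ↔ (θ → χ) = 1 − |0.078 − 0.789| = 1 − 0.711 = 0.289

0.289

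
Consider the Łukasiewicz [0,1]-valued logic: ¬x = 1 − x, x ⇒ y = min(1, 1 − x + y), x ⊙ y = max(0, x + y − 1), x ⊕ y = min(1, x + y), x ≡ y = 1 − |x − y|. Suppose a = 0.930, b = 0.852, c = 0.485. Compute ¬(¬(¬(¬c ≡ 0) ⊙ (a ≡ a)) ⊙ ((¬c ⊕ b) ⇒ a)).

¬c = 1 − 0.485 = 0.515
¬c ≡ 0 = 1 − |0.515 − 0.000| = 1 − 0.515 = 0.485
¬(¬c ≡ 0) = 1 − 0.485 = 0.515
a ≡ a = 1 − |0.930 − 0.930| = 1 − 0.000 = 1.000
¬(¬c ≡ 0) ⊙ (a ≡ a) = max(0, 0.515 + 1.000 − 1) = max(0, 0.515) = 0.515
¬(¬(¬c ≡ 0) ⊙ (a ≡ a)) = 1 − 0.515 = 0.485
¬c ⊕ b = min(1, 0.515 + 0.852) = min(1, 1.367) = 1.000
(¬c ⊕ b) ⇒ a = min(1, 1 − 1.000 + 0.930) = min(1, 0.930) = 0.930
¬(¬(¬c ≡ 0) ⊙ (a ≡ a)) ⊙ ((¬c ⊕ b) ⇒ a) = max(0, 0.485 + 0.930 − 1) = max(0, 0.415) = 0.415
¬(¬(¬(¬c ≡ 0) ⊙ (a ≡ a)) ⊙ ((¬c ⊕ b) ⇒ a)) = 1 − 0.415 = 0.585

0.585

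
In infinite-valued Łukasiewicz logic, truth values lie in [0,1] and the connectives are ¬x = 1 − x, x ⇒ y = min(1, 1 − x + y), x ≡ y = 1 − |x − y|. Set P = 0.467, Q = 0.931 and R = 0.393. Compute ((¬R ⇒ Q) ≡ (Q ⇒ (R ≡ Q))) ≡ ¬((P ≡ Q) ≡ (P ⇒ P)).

¬R = 1 − 0.393 = 0.607
¬R ⇒ Q = min(1, 1 − 0.607 + 0.931) = min(1, 1.324) = 1.000
R ≡ Q = 1 − |0.393 − 0.931| = 1 − 0.538 = 0.462
Q ⇒ (R ≡ Q) = min(1, 1 − 0.931 + 0.462) = min(1, 0.531) = 0.531
(¬R ⇒ Q) ≡ (Q ⇒ (R ≡ Q)) = 1 − |1.000 − 0.531| = 1 − 0.469 = 0.531
P ≡ Q = 1 − |0.467 − 0.931| = 1 − 0.464 = 0.536
P ⇒ P = min(1, 1 − 0.467 + 0.467) = min(1, 1.000) = 1.000
(P ≡ Q) ≡ (P ⇒ P) = 1 − |0.536 − 1.000| = 1 − 0.464 = 0.536
¬((P ≡ Q) ≡ (P ⇒ P)) = 1 − 0.536 = 0.464
((¬R ⇒ Q) ≡ (Q ⇒ (R ≡ Q))) ≡ ¬((P ≡ Q) ≡ (P ⇒ P)) = 1 − |0.531 − 0.464| = 1 − 0.067 = 0.933

0.933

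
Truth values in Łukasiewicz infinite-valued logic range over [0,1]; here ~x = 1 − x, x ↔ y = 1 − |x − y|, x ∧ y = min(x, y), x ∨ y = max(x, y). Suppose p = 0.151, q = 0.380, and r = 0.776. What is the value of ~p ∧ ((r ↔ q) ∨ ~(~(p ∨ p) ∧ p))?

~p = 1 − 0.151 = 0.849
r ↔ q = 1 − |0.776 − 0.380| = 1 − 0.396 = 0.604
p ∨ p = max(0.151, 0.151) = 0.151
~(p ∨ p) = 1 − 0.151 = 0.849
~(p ∨ p) ∧ p = min(0.849, 0.151) = 0.151
~(~(p ∨ p) ∧ p) = 1 − 0.151 = 0.849
(r ↔ q) ∨ ~(~(p ∨ p) ∧ p) = max(0.604, 0.849) = 0.849
~p ∧ ((r ↔ q) ∨ ~(~(p ∨ p) ∧ p)) = min(0.849, 0.849) = 0.849

0.849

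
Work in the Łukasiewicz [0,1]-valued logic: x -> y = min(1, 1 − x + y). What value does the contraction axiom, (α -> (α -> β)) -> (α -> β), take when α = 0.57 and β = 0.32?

α -> β = min(1, 1 − 0.57 + 0.32) = min(1, 0.75) = 0.75
α -> (α -> β) = min(1, 1 − 0.57 + 0.75) = min(1, 1.18) = 1.00
(α -> (α -> β)) -> (α -> β) = min(1, 1 − 1.00 + 0.75) = min(1, 0.75) = 0.75
(The value 0.75 < 1 shows this instance is not satisfied; fails in Ł∞ (the t-norm is not idempotent).)

0.75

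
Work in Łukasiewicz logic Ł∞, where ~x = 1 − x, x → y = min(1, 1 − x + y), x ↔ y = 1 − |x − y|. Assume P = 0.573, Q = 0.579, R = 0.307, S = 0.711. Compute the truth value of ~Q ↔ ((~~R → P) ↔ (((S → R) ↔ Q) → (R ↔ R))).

~Q = 1 − 0.579 = 0.421
~R = 1 − 0.307 = 0.693
~~R = 1 − 0.693 = 0.307
~~R → P = min(1, 1 − 0.307 + 0.573) = min(1, 1.266) = 1.000
S → R = min(1, 1 − 0.711 + 0.307) = min(1, 0.596) = 0.596
(S → R) ↔ Q = 1 − |0.596 − 0.579| = 1 − 0.017 = 0.983
R ↔ R = 1 − |0.307 − 0.307| = 1 − 0.000 = 1.000
((S → R) ↔ Q) → (R ↔ R) = min(1, 1 − 0.983 + 1.000) = min(1, 1.017) = 1.000
(~~R → P) ↔ (((S → R) ↔ Q) → (R ↔ R)) = 1 − |1.000 − 1.000| = 1 − 0.000 = 1.000
~Q ↔ ((~~R → P) ↔ (((S → R) ↔ Q) → (R ↔ R))) = 1 − |0.421 − 1.000| = 1 − 0.579 = 0.421

0.421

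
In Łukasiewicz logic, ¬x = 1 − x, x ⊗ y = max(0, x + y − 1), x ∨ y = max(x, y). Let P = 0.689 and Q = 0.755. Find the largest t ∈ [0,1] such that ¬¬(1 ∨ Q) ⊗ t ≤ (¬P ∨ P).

0.689

1 ∨ Q = max(1.000, 0.755) = 1.000
¬(1 ∨ Q) = 1 − 1.000 = 0.000
¬¬(1 ∨ Q) = 1 − 0.000 = 1.000
So the left factor is ¬¬(1 ∨ Q) = 1.000.
¬P = 1 − 0.689 = 0.311
¬P ∨ P = max(0.311, 0.689) = 0.689
So the right-hand bound is ¬P ∨ P = 0.689.
The residuum of the Łukasiewicz t-norm gives the supremum: min(1, 1 − 1.000 + 0.689).
1 − 1.000 + 0.689 = 0.689, so t = min(1, 0.689) = 0.689.
Check: 1.000 ⊗ 0.689 = max(0, 0.689) = 0.689 ≤ 0.689.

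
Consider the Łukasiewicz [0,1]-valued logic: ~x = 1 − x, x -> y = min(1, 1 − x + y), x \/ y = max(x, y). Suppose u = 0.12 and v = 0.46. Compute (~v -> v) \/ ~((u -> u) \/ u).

~v = 1 − 0.46 = 0.54
~v -> v = min(1, 1 − 0.54 + 0.46) = min(1, 0.92) = 0.92
u -> u = min(1, 1 − 0.12 + 0.12) = min(1, 1.00) = 1.00
(u -> u) \/ u = max(1.00, 0.12) = 1.00
~((u -> u) \/ u) = 1 − 1.00 = 0.00
(~v -> v) \/ ~((u -> u) \/ u) = max(0.92, 0.00) = 0.92

0.92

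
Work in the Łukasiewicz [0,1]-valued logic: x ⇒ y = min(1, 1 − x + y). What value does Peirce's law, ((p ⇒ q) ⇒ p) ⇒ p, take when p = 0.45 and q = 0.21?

p ⇒ q = min(1, 1 − 0.45 + 0.21) = min(1, 0.76) = 0.76
(p ⇒ q) ⇒ p = min(1, 1 − 0.76 + 0.45) = min(1, 0.69) = 0.69
((p ⇒ q) ⇒ p) ⇒ p = min(1, 1 − 0.69 + 0.45) = min(1, 0.76) = 0.76
(The value 0.76 < 1 shows this instance is not satisfied; not a Ł∞-tautology in general.)

0.76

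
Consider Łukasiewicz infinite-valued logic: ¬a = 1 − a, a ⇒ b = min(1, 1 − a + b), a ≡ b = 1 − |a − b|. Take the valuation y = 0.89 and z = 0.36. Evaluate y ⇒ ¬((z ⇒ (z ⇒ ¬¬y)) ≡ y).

¬y = 1 − 0.89 = 0.11
¬¬y = 1 − 0.11 = 0.89
z ⇒ ¬¬y = min(1, 1 − 0.36 + 0.89) = min(1, 1.53) = 1.00
z ⇒ (z ⇒ ¬¬y) = min(1, 1 − 0.36 + 1.00) = min(1, 1.64) = 1.00
(z ⇒ (z ⇒ ¬¬y)) ≡ y = 1 − |1.00 − 0.89| = 1 − 0.11 = 0.89
¬((z ⇒ (z ⇒ ¬¬y)) ≡ y) = 1 − 0.89 = 0.11
y ⇒ ¬((z ⇒ (z ⇒ ¬¬y)) ≡ y) = min(1, 1 − 0.89 + 0.11) = min(1, 0.22) = 0.22

0.22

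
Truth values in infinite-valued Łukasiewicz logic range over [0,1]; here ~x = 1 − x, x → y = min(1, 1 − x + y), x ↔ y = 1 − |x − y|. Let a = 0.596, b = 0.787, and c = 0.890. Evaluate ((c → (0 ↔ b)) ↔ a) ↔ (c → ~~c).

0.727

0 ↔ b = 1 − |0.000 − 0.787| = 1 − 0.787 = 0.213
c → (0 ↔ b) = min(1, 1 − 0.890 + 0.213) = min(1, 0.323) = 0.323
(c → (0 ↔ b)) ↔ a = 1 − |0.323 − 0.596| = 1 − 0.273 = 0.727
~c = 1 − 0.890 = 0.110
~~c = 1 − 0.110 = 0.890
c → ~~c = min(1, 1 − 0.890 + 0.890) = min(1, 1.000) = 1.000
((c → (0 ↔ b)) ↔ a) ↔ (c → ~~c) = 1 − |0.727 − 1.000| = 1 − 0.273 = 0.727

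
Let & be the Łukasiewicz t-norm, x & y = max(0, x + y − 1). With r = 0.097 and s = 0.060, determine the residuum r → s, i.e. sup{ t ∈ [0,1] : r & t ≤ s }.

The residuum of the Łukasiewicz t-norm gives the supremum: min(1, 1 − 0.097 + 0.060).
1 − 0.097 + 0.060 = 0.963, so t = min(1, 0.963) = 0.963.
Check: 0.097 & 0.963 = max(0, 0.060) = 0.060 ≤ 0.060.

0.963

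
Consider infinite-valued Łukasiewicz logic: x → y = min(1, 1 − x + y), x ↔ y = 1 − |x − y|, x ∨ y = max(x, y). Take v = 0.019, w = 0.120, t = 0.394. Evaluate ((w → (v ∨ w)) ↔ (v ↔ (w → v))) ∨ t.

v ∨ w = max(0.019, 0.120) = 0.120
w → (v ∨ w) = min(1, 1 − 0.120 + 0.120) = min(1, 1.000) = 1.000
w → v = min(1, 1 − 0.120 + 0.019) = min(1, 0.899) = 0.899
v ↔ (w → v) = 1 − |0.019 − 0.899| = 1 − 0.880 = 0.120
(w → (v ∨ w)) ↔ (v ↔ (w → v)) = 1 − |1.000 − 0.120| = 1 − 0.880 = 0.120
((w → (v ∨ w)) ↔ (v ↔ (w → v))) ∨ t = max(0.120, 0.394) = 0.394

0.394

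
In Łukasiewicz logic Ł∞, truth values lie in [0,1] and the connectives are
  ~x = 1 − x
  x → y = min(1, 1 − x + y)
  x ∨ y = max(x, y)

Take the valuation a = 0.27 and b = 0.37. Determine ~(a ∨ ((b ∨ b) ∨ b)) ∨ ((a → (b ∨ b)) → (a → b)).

b ∨ b = max(0.37, 0.37) = 0.37
(b ∨ b) ∨ b = max(0.37, 0.37) = 0.37
a ∨ ((b ∨ b) ∨ b) = max(0.27, 0.37) = 0.37
~(a ∨ ((b ∨ b) ∨ b)) = 1 − 0.37 = 0.63
a → (b ∨ b) = min(1, 1 − 0.27 + 0.37) = min(1, 1.10) = 1.00
a → b = min(1, 1 − 0.27 + 0.37) = min(1, 1.10) = 1.00
(a → (b ∨ b)) → (a → b) = min(1, 1 − 1.00 + 1.00) = min(1, 1.00) = 1.00
~(a ∨ ((b ∨ b) ∨ b)) ∨ ((a → (b ∨ b)) → (a → b)) = max(0.63, 1.00) = 1.00

1.00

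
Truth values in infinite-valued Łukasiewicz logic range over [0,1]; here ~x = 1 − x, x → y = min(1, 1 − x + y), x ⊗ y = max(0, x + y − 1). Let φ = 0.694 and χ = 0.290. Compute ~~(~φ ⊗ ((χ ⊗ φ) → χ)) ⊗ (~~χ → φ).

0.306

~φ = 1 − 0.694 = 0.306
χ ⊗ φ = max(0, 0.290 + 0.694 − 1) = max(0, -0.016) = 0.000
(χ ⊗ φ) → χ = min(1, 1 − 0.000 + 0.290) = min(1, 1.290) = 1.000
~φ ⊗ ((χ ⊗ φ) → χ) = max(0, 0.306 + 1.000 − 1) = max(0, 0.306) = 0.306
~(~φ ⊗ ((χ ⊗ φ) → χ)) = 1 − 0.306 = 0.694
~~(~φ ⊗ ((χ ⊗ φ) → χ)) = 1 − 0.694 = 0.306
~χ = 1 − 0.290 = 0.710
~~χ = 1 − 0.710 = 0.290
~~χ → φ = min(1, 1 − 0.290 + 0.694) = min(1, 1.404) = 1.000
~~(~φ ⊗ ((χ ⊗ φ) → χ)) ⊗ (~~χ → φ) = max(0, 0.306 + 1.000 − 1) = max(0, 0.306) = 0.306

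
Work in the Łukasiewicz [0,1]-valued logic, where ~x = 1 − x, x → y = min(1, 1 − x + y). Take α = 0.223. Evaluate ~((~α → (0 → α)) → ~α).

~α = 1 − 0.223 = 0.777
0 → α = min(1, 1 − 0.000 + 0.223) = min(1, 1.223) = 1.000
~α → (0 → α) = min(1, 1 − 0.777 + 1.000) = min(1, 1.223) = 1.000
(~α → (0 → α)) → ~α = min(1, 1 − 1.000 + 0.777) = min(1, 0.777) = 0.777
~((~α → (0 → α)) → ~α) = 1 − 0.777 = 0.223

0.223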